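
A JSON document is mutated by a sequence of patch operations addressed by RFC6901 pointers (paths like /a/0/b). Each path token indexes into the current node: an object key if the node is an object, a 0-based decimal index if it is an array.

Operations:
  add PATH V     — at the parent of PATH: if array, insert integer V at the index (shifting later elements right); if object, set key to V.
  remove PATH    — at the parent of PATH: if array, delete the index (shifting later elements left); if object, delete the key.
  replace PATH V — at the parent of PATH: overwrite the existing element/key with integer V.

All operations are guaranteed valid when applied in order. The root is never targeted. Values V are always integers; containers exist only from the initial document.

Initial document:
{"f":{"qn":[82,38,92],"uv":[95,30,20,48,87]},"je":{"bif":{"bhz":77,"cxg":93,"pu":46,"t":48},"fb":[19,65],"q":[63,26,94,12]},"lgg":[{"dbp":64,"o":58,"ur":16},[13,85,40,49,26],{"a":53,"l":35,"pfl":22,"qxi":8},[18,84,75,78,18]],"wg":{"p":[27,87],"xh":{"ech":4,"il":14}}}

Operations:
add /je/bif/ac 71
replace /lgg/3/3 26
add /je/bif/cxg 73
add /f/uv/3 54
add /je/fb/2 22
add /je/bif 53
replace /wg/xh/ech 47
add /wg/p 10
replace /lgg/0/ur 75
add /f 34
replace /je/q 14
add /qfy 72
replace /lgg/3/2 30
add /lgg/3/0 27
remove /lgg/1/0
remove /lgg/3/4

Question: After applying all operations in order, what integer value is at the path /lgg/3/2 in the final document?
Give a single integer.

Answer: 84

Derivation:
After op 1 (add /je/bif/ac 71): {"f":{"qn":[82,38,92],"uv":[95,30,20,48,87]},"je":{"bif":{"ac":71,"bhz":77,"cxg":93,"pu":46,"t":48},"fb":[19,65],"q":[63,26,94,12]},"lgg":[{"dbp":64,"o":58,"ur":16},[13,85,40,49,26],{"a":53,"l":35,"pfl":22,"qxi":8},[18,84,75,78,18]],"wg":{"p":[27,87],"xh":{"ech":4,"il":14}}}
After op 2 (replace /lgg/3/3 26): {"f":{"qn":[82,38,92],"uv":[95,30,20,48,87]},"je":{"bif":{"ac":71,"bhz":77,"cxg":93,"pu":46,"t":48},"fb":[19,65],"q":[63,26,94,12]},"lgg":[{"dbp":64,"o":58,"ur":16},[13,85,40,49,26],{"a":53,"l":35,"pfl":22,"qxi":8},[18,84,75,26,18]],"wg":{"p":[27,87],"xh":{"ech":4,"il":14}}}
After op 3 (add /je/bif/cxg 73): {"f":{"qn":[82,38,92],"uv":[95,30,20,48,87]},"je":{"bif":{"ac":71,"bhz":77,"cxg":73,"pu":46,"t":48},"fb":[19,65],"q":[63,26,94,12]},"lgg":[{"dbp":64,"o":58,"ur":16},[13,85,40,49,26],{"a":53,"l":35,"pfl":22,"qxi":8},[18,84,75,26,18]],"wg":{"p":[27,87],"xh":{"ech":4,"il":14}}}
After op 4 (add /f/uv/3 54): {"f":{"qn":[82,38,92],"uv":[95,30,20,54,48,87]},"je":{"bif":{"ac":71,"bhz":77,"cxg":73,"pu":46,"t":48},"fb":[19,65],"q":[63,26,94,12]},"lgg":[{"dbp":64,"o":58,"ur":16},[13,85,40,49,26],{"a":53,"l":35,"pfl":22,"qxi":8},[18,84,75,26,18]],"wg":{"p":[27,87],"xh":{"ech":4,"il":14}}}
After op 5 (add /je/fb/2 22): {"f":{"qn":[82,38,92],"uv":[95,30,20,54,48,87]},"je":{"bif":{"ac":71,"bhz":77,"cxg":73,"pu":46,"t":48},"fb":[19,65,22],"q":[63,26,94,12]},"lgg":[{"dbp":64,"o":58,"ur":16},[13,85,40,49,26],{"a":53,"l":35,"pfl":22,"qxi":8},[18,84,75,26,18]],"wg":{"p":[27,87],"xh":{"ech":4,"il":14}}}
After op 6 (add /je/bif 53): {"f":{"qn":[82,38,92],"uv":[95,30,20,54,48,87]},"je":{"bif":53,"fb":[19,65,22],"q":[63,26,94,12]},"lgg":[{"dbp":64,"o":58,"ur":16},[13,85,40,49,26],{"a":53,"l":35,"pfl":22,"qxi":8},[18,84,75,26,18]],"wg":{"p":[27,87],"xh":{"ech":4,"il":14}}}
After op 7 (replace /wg/xh/ech 47): {"f":{"qn":[82,38,92],"uv":[95,30,20,54,48,87]},"je":{"bif":53,"fb":[19,65,22],"q":[63,26,94,12]},"lgg":[{"dbp":64,"o":58,"ur":16},[13,85,40,49,26],{"a":53,"l":35,"pfl":22,"qxi":8},[18,84,75,26,18]],"wg":{"p":[27,87],"xh":{"ech":47,"il":14}}}
After op 8 (add /wg/p 10): {"f":{"qn":[82,38,92],"uv":[95,30,20,54,48,87]},"je":{"bif":53,"fb":[19,65,22],"q":[63,26,94,12]},"lgg":[{"dbp":64,"o":58,"ur":16},[13,85,40,49,26],{"a":53,"l":35,"pfl":22,"qxi":8},[18,84,75,26,18]],"wg":{"p":10,"xh":{"ech":47,"il":14}}}
After op 9 (replace /lgg/0/ur 75): {"f":{"qn":[82,38,92],"uv":[95,30,20,54,48,87]},"je":{"bif":53,"fb":[19,65,22],"q":[63,26,94,12]},"lgg":[{"dbp":64,"o":58,"ur":75},[13,85,40,49,26],{"a":53,"l":35,"pfl":22,"qxi":8},[18,84,75,26,18]],"wg":{"p":10,"xh":{"ech":47,"il":14}}}
After op 10 (add /f 34): {"f":34,"je":{"bif":53,"fb":[19,65,22],"q":[63,26,94,12]},"lgg":[{"dbp":64,"o":58,"ur":75},[13,85,40,49,26],{"a":53,"l":35,"pfl":22,"qxi":8},[18,84,75,26,18]],"wg":{"p":10,"xh":{"ech":47,"il":14}}}
After op 11 (replace /je/q 14): {"f":34,"je":{"bif":53,"fb":[19,65,22],"q":14},"lgg":[{"dbp":64,"o":58,"ur":75},[13,85,40,49,26],{"a":53,"l":35,"pfl":22,"qxi":8},[18,84,75,26,18]],"wg":{"p":10,"xh":{"ech":47,"il":14}}}
After op 12 (add /qfy 72): {"f":34,"je":{"bif":53,"fb":[19,65,22],"q":14},"lgg":[{"dbp":64,"o":58,"ur":75},[13,85,40,49,26],{"a":53,"l":35,"pfl":22,"qxi":8},[18,84,75,26,18]],"qfy":72,"wg":{"p":10,"xh":{"ech":47,"il":14}}}
After op 13 (replace /lgg/3/2 30): {"f":34,"je":{"bif":53,"fb":[19,65,22],"q":14},"lgg":[{"dbp":64,"o":58,"ur":75},[13,85,40,49,26],{"a":53,"l":35,"pfl":22,"qxi":8},[18,84,30,26,18]],"qfy":72,"wg":{"p":10,"xh":{"ech":47,"il":14}}}
After op 14 (add /lgg/3/0 27): {"f":34,"je":{"bif":53,"fb":[19,65,22],"q":14},"lgg":[{"dbp":64,"o":58,"ur":75},[13,85,40,49,26],{"a":53,"l":35,"pfl":22,"qxi":8},[27,18,84,30,26,18]],"qfy":72,"wg":{"p":10,"xh":{"ech":47,"il":14}}}
After op 15 (remove /lgg/1/0): {"f":34,"je":{"bif":53,"fb":[19,65,22],"q":14},"lgg":[{"dbp":64,"o":58,"ur":75},[85,40,49,26],{"a":53,"l":35,"pfl":22,"qxi":8},[27,18,84,30,26,18]],"qfy":72,"wg":{"p":10,"xh":{"ech":47,"il":14}}}
After op 16 (remove /lgg/3/4): {"f":34,"je":{"bif":53,"fb":[19,65,22],"q":14},"lgg":[{"dbp":64,"o":58,"ur":75},[85,40,49,26],{"a":53,"l":35,"pfl":22,"qxi":8},[27,18,84,30,18]],"qfy":72,"wg":{"p":10,"xh":{"ech":47,"il":14}}}
Value at /lgg/3/2: 84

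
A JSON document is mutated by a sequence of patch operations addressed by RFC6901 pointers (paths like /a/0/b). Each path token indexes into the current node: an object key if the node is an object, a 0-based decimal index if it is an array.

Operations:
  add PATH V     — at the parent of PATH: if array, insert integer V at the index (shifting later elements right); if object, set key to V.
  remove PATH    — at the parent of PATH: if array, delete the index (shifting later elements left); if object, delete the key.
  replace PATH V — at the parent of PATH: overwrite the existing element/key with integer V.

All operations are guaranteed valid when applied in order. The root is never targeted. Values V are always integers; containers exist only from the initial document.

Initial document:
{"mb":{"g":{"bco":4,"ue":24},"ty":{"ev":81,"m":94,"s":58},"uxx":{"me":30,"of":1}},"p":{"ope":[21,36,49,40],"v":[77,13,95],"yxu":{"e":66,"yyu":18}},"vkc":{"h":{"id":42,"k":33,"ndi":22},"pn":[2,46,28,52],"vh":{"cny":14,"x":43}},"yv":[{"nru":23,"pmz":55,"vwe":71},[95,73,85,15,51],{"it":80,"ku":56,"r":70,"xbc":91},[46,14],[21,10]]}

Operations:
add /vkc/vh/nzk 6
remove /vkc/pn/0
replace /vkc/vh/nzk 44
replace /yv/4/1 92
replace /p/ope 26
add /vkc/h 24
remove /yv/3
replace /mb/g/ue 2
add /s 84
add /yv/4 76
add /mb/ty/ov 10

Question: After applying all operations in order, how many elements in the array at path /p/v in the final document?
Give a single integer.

Answer: 3

Derivation:
After op 1 (add /vkc/vh/nzk 6): {"mb":{"g":{"bco":4,"ue":24},"ty":{"ev":81,"m":94,"s":58},"uxx":{"me":30,"of":1}},"p":{"ope":[21,36,49,40],"v":[77,13,95],"yxu":{"e":66,"yyu":18}},"vkc":{"h":{"id":42,"k":33,"ndi":22},"pn":[2,46,28,52],"vh":{"cny":14,"nzk":6,"x":43}},"yv":[{"nru":23,"pmz":55,"vwe":71},[95,73,85,15,51],{"it":80,"ku":56,"r":70,"xbc":91},[46,14],[21,10]]}
After op 2 (remove /vkc/pn/0): {"mb":{"g":{"bco":4,"ue":24},"ty":{"ev":81,"m":94,"s":58},"uxx":{"me":30,"of":1}},"p":{"ope":[21,36,49,40],"v":[77,13,95],"yxu":{"e":66,"yyu":18}},"vkc":{"h":{"id":42,"k":33,"ndi":22},"pn":[46,28,52],"vh":{"cny":14,"nzk":6,"x":43}},"yv":[{"nru":23,"pmz":55,"vwe":71},[95,73,85,15,51],{"it":80,"ku":56,"r":70,"xbc":91},[46,14],[21,10]]}
After op 3 (replace /vkc/vh/nzk 44): {"mb":{"g":{"bco":4,"ue":24},"ty":{"ev":81,"m":94,"s":58},"uxx":{"me":30,"of":1}},"p":{"ope":[21,36,49,40],"v":[77,13,95],"yxu":{"e":66,"yyu":18}},"vkc":{"h":{"id":42,"k":33,"ndi":22},"pn":[46,28,52],"vh":{"cny":14,"nzk":44,"x":43}},"yv":[{"nru":23,"pmz":55,"vwe":71},[95,73,85,15,51],{"it":80,"ku":56,"r":70,"xbc":91},[46,14],[21,10]]}
After op 4 (replace /yv/4/1 92): {"mb":{"g":{"bco":4,"ue":24},"ty":{"ev":81,"m":94,"s":58},"uxx":{"me":30,"of":1}},"p":{"ope":[21,36,49,40],"v":[77,13,95],"yxu":{"e":66,"yyu":18}},"vkc":{"h":{"id":42,"k":33,"ndi":22},"pn":[46,28,52],"vh":{"cny":14,"nzk":44,"x":43}},"yv":[{"nru":23,"pmz":55,"vwe":71},[95,73,85,15,51],{"it":80,"ku":56,"r":70,"xbc":91},[46,14],[21,92]]}
After op 5 (replace /p/ope 26): {"mb":{"g":{"bco":4,"ue":24},"ty":{"ev":81,"m":94,"s":58},"uxx":{"me":30,"of":1}},"p":{"ope":26,"v":[77,13,95],"yxu":{"e":66,"yyu":18}},"vkc":{"h":{"id":42,"k":33,"ndi":22},"pn":[46,28,52],"vh":{"cny":14,"nzk":44,"x":43}},"yv":[{"nru":23,"pmz":55,"vwe":71},[95,73,85,15,51],{"it":80,"ku":56,"r":70,"xbc":91},[46,14],[21,92]]}
After op 6 (add /vkc/h 24): {"mb":{"g":{"bco":4,"ue":24},"ty":{"ev":81,"m":94,"s":58},"uxx":{"me":30,"of":1}},"p":{"ope":26,"v":[77,13,95],"yxu":{"e":66,"yyu":18}},"vkc":{"h":24,"pn":[46,28,52],"vh":{"cny":14,"nzk":44,"x":43}},"yv":[{"nru":23,"pmz":55,"vwe":71},[95,73,85,15,51],{"it":80,"ku":56,"r":70,"xbc":91},[46,14],[21,92]]}
After op 7 (remove /yv/3): {"mb":{"g":{"bco":4,"ue":24},"ty":{"ev":81,"m":94,"s":58},"uxx":{"me":30,"of":1}},"p":{"ope":26,"v":[77,13,95],"yxu":{"e":66,"yyu":18}},"vkc":{"h":24,"pn":[46,28,52],"vh":{"cny":14,"nzk":44,"x":43}},"yv":[{"nru":23,"pmz":55,"vwe":71},[95,73,85,15,51],{"it":80,"ku":56,"r":70,"xbc":91},[21,92]]}
After op 8 (replace /mb/g/ue 2): {"mb":{"g":{"bco":4,"ue":2},"ty":{"ev":81,"m":94,"s":58},"uxx":{"me":30,"of":1}},"p":{"ope":26,"v":[77,13,95],"yxu":{"e":66,"yyu":18}},"vkc":{"h":24,"pn":[46,28,52],"vh":{"cny":14,"nzk":44,"x":43}},"yv":[{"nru":23,"pmz":55,"vwe":71},[95,73,85,15,51],{"it":80,"ku":56,"r":70,"xbc":91},[21,92]]}
After op 9 (add /s 84): {"mb":{"g":{"bco":4,"ue":2},"ty":{"ev":81,"m":94,"s":58},"uxx":{"me":30,"of":1}},"p":{"ope":26,"v":[77,13,95],"yxu":{"e":66,"yyu":18}},"s":84,"vkc":{"h":24,"pn":[46,28,52],"vh":{"cny":14,"nzk":44,"x":43}},"yv":[{"nru":23,"pmz":55,"vwe":71},[95,73,85,15,51],{"it":80,"ku":56,"r":70,"xbc":91},[21,92]]}
After op 10 (add /yv/4 76): {"mb":{"g":{"bco":4,"ue":2},"ty":{"ev":81,"m":94,"s":58},"uxx":{"me":30,"of":1}},"p":{"ope":26,"v":[77,13,95],"yxu":{"e":66,"yyu":18}},"s":84,"vkc":{"h":24,"pn":[46,28,52],"vh":{"cny":14,"nzk":44,"x":43}},"yv":[{"nru":23,"pmz":55,"vwe":71},[95,73,85,15,51],{"it":80,"ku":56,"r":70,"xbc":91},[21,92],76]}
After op 11 (add /mb/ty/ov 10): {"mb":{"g":{"bco":4,"ue":2},"ty":{"ev":81,"m":94,"ov":10,"s":58},"uxx":{"me":30,"of":1}},"p":{"ope":26,"v":[77,13,95],"yxu":{"e":66,"yyu":18}},"s":84,"vkc":{"h":24,"pn":[46,28,52],"vh":{"cny":14,"nzk":44,"x":43}},"yv":[{"nru":23,"pmz":55,"vwe":71},[95,73,85,15,51],{"it":80,"ku":56,"r":70,"xbc":91},[21,92],76]}
Size at path /p/v: 3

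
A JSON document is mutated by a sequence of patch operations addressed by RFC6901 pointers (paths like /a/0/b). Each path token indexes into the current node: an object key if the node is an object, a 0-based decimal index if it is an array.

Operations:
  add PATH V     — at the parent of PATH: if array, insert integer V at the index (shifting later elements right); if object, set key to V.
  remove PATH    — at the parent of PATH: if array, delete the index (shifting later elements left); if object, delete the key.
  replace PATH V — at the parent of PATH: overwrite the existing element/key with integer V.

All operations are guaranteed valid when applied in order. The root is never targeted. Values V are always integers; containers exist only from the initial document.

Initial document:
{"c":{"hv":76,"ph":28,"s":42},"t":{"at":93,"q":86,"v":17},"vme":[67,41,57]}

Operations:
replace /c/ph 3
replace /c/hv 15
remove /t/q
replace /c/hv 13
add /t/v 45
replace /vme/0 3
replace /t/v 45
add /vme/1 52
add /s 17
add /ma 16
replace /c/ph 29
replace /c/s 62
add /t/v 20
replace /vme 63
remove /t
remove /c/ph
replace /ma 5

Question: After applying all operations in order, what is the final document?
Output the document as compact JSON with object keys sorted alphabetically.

After op 1 (replace /c/ph 3): {"c":{"hv":76,"ph":3,"s":42},"t":{"at":93,"q":86,"v":17},"vme":[67,41,57]}
After op 2 (replace /c/hv 15): {"c":{"hv":15,"ph":3,"s":42},"t":{"at":93,"q":86,"v":17},"vme":[67,41,57]}
After op 3 (remove /t/q): {"c":{"hv":15,"ph":3,"s":42},"t":{"at":93,"v":17},"vme":[67,41,57]}
After op 4 (replace /c/hv 13): {"c":{"hv":13,"ph":3,"s":42},"t":{"at":93,"v":17},"vme":[67,41,57]}
After op 5 (add /t/v 45): {"c":{"hv":13,"ph":3,"s":42},"t":{"at":93,"v":45},"vme":[67,41,57]}
After op 6 (replace /vme/0 3): {"c":{"hv":13,"ph":3,"s":42},"t":{"at":93,"v":45},"vme":[3,41,57]}
After op 7 (replace /t/v 45): {"c":{"hv":13,"ph":3,"s":42},"t":{"at":93,"v":45},"vme":[3,41,57]}
After op 8 (add /vme/1 52): {"c":{"hv":13,"ph":3,"s":42},"t":{"at":93,"v":45},"vme":[3,52,41,57]}
After op 9 (add /s 17): {"c":{"hv":13,"ph":3,"s":42},"s":17,"t":{"at":93,"v":45},"vme":[3,52,41,57]}
After op 10 (add /ma 16): {"c":{"hv":13,"ph":3,"s":42},"ma":16,"s":17,"t":{"at":93,"v":45},"vme":[3,52,41,57]}
After op 11 (replace /c/ph 29): {"c":{"hv":13,"ph":29,"s":42},"ma":16,"s":17,"t":{"at":93,"v":45},"vme":[3,52,41,57]}
After op 12 (replace /c/s 62): {"c":{"hv":13,"ph":29,"s":62},"ma":16,"s":17,"t":{"at":93,"v":45},"vme":[3,52,41,57]}
After op 13 (add /t/v 20): {"c":{"hv":13,"ph":29,"s":62},"ma":16,"s":17,"t":{"at":93,"v":20},"vme":[3,52,41,57]}
After op 14 (replace /vme 63): {"c":{"hv":13,"ph":29,"s":62},"ma":16,"s":17,"t":{"at":93,"v":20},"vme":63}
After op 15 (remove /t): {"c":{"hv":13,"ph":29,"s":62},"ma":16,"s":17,"vme":63}
After op 16 (remove /c/ph): {"c":{"hv":13,"s":62},"ma":16,"s":17,"vme":63}
After op 17 (replace /ma 5): {"c":{"hv":13,"s":62},"ma":5,"s":17,"vme":63}

Answer: {"c":{"hv":13,"s":62},"ma":5,"s":17,"vme":63}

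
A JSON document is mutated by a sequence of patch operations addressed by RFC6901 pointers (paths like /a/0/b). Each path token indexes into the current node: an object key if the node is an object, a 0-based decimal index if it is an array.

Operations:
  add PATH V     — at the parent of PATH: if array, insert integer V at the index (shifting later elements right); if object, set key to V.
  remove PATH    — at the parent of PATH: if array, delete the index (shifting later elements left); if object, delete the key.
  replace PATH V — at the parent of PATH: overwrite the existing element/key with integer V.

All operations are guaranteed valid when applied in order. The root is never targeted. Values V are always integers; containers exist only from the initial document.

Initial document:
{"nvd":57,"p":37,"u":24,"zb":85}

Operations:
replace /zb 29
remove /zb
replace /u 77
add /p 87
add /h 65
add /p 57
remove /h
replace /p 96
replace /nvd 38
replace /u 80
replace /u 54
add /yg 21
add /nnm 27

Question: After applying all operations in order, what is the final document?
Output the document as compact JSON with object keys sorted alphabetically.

After op 1 (replace /zb 29): {"nvd":57,"p":37,"u":24,"zb":29}
After op 2 (remove /zb): {"nvd":57,"p":37,"u":24}
After op 3 (replace /u 77): {"nvd":57,"p":37,"u":77}
After op 4 (add /p 87): {"nvd":57,"p":87,"u":77}
After op 5 (add /h 65): {"h":65,"nvd":57,"p":87,"u":77}
After op 6 (add /p 57): {"h":65,"nvd":57,"p":57,"u":77}
After op 7 (remove /h): {"nvd":57,"p":57,"u":77}
After op 8 (replace /p 96): {"nvd":57,"p":96,"u":77}
After op 9 (replace /nvd 38): {"nvd":38,"p":96,"u":77}
After op 10 (replace /u 80): {"nvd":38,"p":96,"u":80}
After op 11 (replace /u 54): {"nvd":38,"p":96,"u":54}
After op 12 (add /yg 21): {"nvd":38,"p":96,"u":54,"yg":21}
After op 13 (add /nnm 27): {"nnm":27,"nvd":38,"p":96,"u":54,"yg":21}

Answer: {"nnm":27,"nvd":38,"p":96,"u":54,"yg":21}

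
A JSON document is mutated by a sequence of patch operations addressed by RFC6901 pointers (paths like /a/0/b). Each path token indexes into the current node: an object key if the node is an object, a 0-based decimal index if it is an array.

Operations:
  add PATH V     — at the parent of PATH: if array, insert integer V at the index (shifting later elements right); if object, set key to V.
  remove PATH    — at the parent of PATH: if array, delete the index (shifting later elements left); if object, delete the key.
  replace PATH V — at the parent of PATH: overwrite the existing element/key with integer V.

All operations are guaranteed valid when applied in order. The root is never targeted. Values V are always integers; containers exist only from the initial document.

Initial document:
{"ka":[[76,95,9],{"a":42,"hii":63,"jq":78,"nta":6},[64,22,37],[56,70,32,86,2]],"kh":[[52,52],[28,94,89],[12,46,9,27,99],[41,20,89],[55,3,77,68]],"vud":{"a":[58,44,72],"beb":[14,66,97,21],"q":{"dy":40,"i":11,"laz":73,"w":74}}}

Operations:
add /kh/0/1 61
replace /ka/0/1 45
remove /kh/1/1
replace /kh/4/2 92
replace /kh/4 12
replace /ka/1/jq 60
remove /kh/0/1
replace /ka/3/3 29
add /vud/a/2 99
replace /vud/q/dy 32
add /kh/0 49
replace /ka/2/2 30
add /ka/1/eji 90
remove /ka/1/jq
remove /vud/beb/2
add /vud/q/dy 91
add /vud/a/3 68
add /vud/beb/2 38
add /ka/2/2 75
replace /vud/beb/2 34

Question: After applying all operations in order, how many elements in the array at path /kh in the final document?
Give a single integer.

After op 1 (add /kh/0/1 61): {"ka":[[76,95,9],{"a":42,"hii":63,"jq":78,"nta":6},[64,22,37],[56,70,32,86,2]],"kh":[[52,61,52],[28,94,89],[12,46,9,27,99],[41,20,89],[55,3,77,68]],"vud":{"a":[58,44,72],"beb":[14,66,97,21],"q":{"dy":40,"i":11,"laz":73,"w":74}}}
After op 2 (replace /ka/0/1 45): {"ka":[[76,45,9],{"a":42,"hii":63,"jq":78,"nta":6},[64,22,37],[56,70,32,86,2]],"kh":[[52,61,52],[28,94,89],[12,46,9,27,99],[41,20,89],[55,3,77,68]],"vud":{"a":[58,44,72],"beb":[14,66,97,21],"q":{"dy":40,"i":11,"laz":73,"w":74}}}
After op 3 (remove /kh/1/1): {"ka":[[76,45,9],{"a":42,"hii":63,"jq":78,"nta":6},[64,22,37],[56,70,32,86,2]],"kh":[[52,61,52],[28,89],[12,46,9,27,99],[41,20,89],[55,3,77,68]],"vud":{"a":[58,44,72],"beb":[14,66,97,21],"q":{"dy":40,"i":11,"laz":73,"w":74}}}
After op 4 (replace /kh/4/2 92): {"ka":[[76,45,9],{"a":42,"hii":63,"jq":78,"nta":6},[64,22,37],[56,70,32,86,2]],"kh":[[52,61,52],[28,89],[12,46,9,27,99],[41,20,89],[55,3,92,68]],"vud":{"a":[58,44,72],"beb":[14,66,97,21],"q":{"dy":40,"i":11,"laz":73,"w":74}}}
After op 5 (replace /kh/4 12): {"ka":[[76,45,9],{"a":42,"hii":63,"jq":78,"nta":6},[64,22,37],[56,70,32,86,2]],"kh":[[52,61,52],[28,89],[12,46,9,27,99],[41,20,89],12],"vud":{"a":[58,44,72],"beb":[14,66,97,21],"q":{"dy":40,"i":11,"laz":73,"w":74}}}
After op 6 (replace /ka/1/jq 60): {"ka":[[76,45,9],{"a":42,"hii":63,"jq":60,"nta":6},[64,22,37],[56,70,32,86,2]],"kh":[[52,61,52],[28,89],[12,46,9,27,99],[41,20,89],12],"vud":{"a":[58,44,72],"beb":[14,66,97,21],"q":{"dy":40,"i":11,"laz":73,"w":74}}}
After op 7 (remove /kh/0/1): {"ka":[[76,45,9],{"a":42,"hii":63,"jq":60,"nta":6},[64,22,37],[56,70,32,86,2]],"kh":[[52,52],[28,89],[12,46,9,27,99],[41,20,89],12],"vud":{"a":[58,44,72],"beb":[14,66,97,21],"q":{"dy":40,"i":11,"laz":73,"w":74}}}
After op 8 (replace /ka/3/3 29): {"ka":[[76,45,9],{"a":42,"hii":63,"jq":60,"nta":6},[64,22,37],[56,70,32,29,2]],"kh":[[52,52],[28,89],[12,46,9,27,99],[41,20,89],12],"vud":{"a":[58,44,72],"beb":[14,66,97,21],"q":{"dy":40,"i":11,"laz":73,"w":74}}}
After op 9 (add /vud/a/2 99): {"ka":[[76,45,9],{"a":42,"hii":63,"jq":60,"nta":6},[64,22,37],[56,70,32,29,2]],"kh":[[52,52],[28,89],[12,46,9,27,99],[41,20,89],12],"vud":{"a":[58,44,99,72],"beb":[14,66,97,21],"q":{"dy":40,"i":11,"laz":73,"w":74}}}
After op 10 (replace /vud/q/dy 32): {"ka":[[76,45,9],{"a":42,"hii":63,"jq":60,"nta":6},[64,22,37],[56,70,32,29,2]],"kh":[[52,52],[28,89],[12,46,9,27,99],[41,20,89],12],"vud":{"a":[58,44,99,72],"beb":[14,66,97,21],"q":{"dy":32,"i":11,"laz":73,"w":74}}}
After op 11 (add /kh/0 49): {"ka":[[76,45,9],{"a":42,"hii":63,"jq":60,"nta":6},[64,22,37],[56,70,32,29,2]],"kh":[49,[52,52],[28,89],[12,46,9,27,99],[41,20,89],12],"vud":{"a":[58,44,99,72],"beb":[14,66,97,21],"q":{"dy":32,"i":11,"laz":73,"w":74}}}
After op 12 (replace /ka/2/2 30): {"ka":[[76,45,9],{"a":42,"hii":63,"jq":60,"nta":6},[64,22,30],[56,70,32,29,2]],"kh":[49,[52,52],[28,89],[12,46,9,27,99],[41,20,89],12],"vud":{"a":[58,44,99,72],"beb":[14,66,97,21],"q":{"dy":32,"i":11,"laz":73,"w":74}}}
After op 13 (add /ka/1/eji 90): {"ka":[[76,45,9],{"a":42,"eji":90,"hii":63,"jq":60,"nta":6},[64,22,30],[56,70,32,29,2]],"kh":[49,[52,52],[28,89],[12,46,9,27,99],[41,20,89],12],"vud":{"a":[58,44,99,72],"beb":[14,66,97,21],"q":{"dy":32,"i":11,"laz":73,"w":74}}}
After op 14 (remove /ka/1/jq): {"ka":[[76,45,9],{"a":42,"eji":90,"hii":63,"nta":6},[64,22,30],[56,70,32,29,2]],"kh":[49,[52,52],[28,89],[12,46,9,27,99],[41,20,89],12],"vud":{"a":[58,44,99,72],"beb":[14,66,97,21],"q":{"dy":32,"i":11,"laz":73,"w":74}}}
After op 15 (remove /vud/beb/2): {"ka":[[76,45,9],{"a":42,"eji":90,"hii":63,"nta":6},[64,22,30],[56,70,32,29,2]],"kh":[49,[52,52],[28,89],[12,46,9,27,99],[41,20,89],12],"vud":{"a":[58,44,99,72],"beb":[14,66,21],"q":{"dy":32,"i":11,"laz":73,"w":74}}}
After op 16 (add /vud/q/dy 91): {"ka":[[76,45,9],{"a":42,"eji":90,"hii":63,"nta":6},[64,22,30],[56,70,32,29,2]],"kh":[49,[52,52],[28,89],[12,46,9,27,99],[41,20,89],12],"vud":{"a":[58,44,99,72],"beb":[14,66,21],"q":{"dy":91,"i":11,"laz":73,"w":74}}}
After op 17 (add /vud/a/3 68): {"ka":[[76,45,9],{"a":42,"eji":90,"hii":63,"nta":6},[64,22,30],[56,70,32,29,2]],"kh":[49,[52,52],[28,89],[12,46,9,27,99],[41,20,89],12],"vud":{"a":[58,44,99,68,72],"beb":[14,66,21],"q":{"dy":91,"i":11,"laz":73,"w":74}}}
After op 18 (add /vud/beb/2 38): {"ka":[[76,45,9],{"a":42,"eji":90,"hii":63,"nta":6},[64,22,30],[56,70,32,29,2]],"kh":[49,[52,52],[28,89],[12,46,9,27,99],[41,20,89],12],"vud":{"a":[58,44,99,68,72],"beb":[14,66,38,21],"q":{"dy":91,"i":11,"laz":73,"w":74}}}
After op 19 (add /ka/2/2 75): {"ka":[[76,45,9],{"a":42,"eji":90,"hii":63,"nta":6},[64,22,75,30],[56,70,32,29,2]],"kh":[49,[52,52],[28,89],[12,46,9,27,99],[41,20,89],12],"vud":{"a":[58,44,99,68,72],"beb":[14,66,38,21],"q":{"dy":91,"i":11,"laz":73,"w":74}}}
After op 20 (replace /vud/beb/2 34): {"ka":[[76,45,9],{"a":42,"eji":90,"hii":63,"nta":6},[64,22,75,30],[56,70,32,29,2]],"kh":[49,[52,52],[28,89],[12,46,9,27,99],[41,20,89],12],"vud":{"a":[58,44,99,68,72],"beb":[14,66,34,21],"q":{"dy":91,"i":11,"laz":73,"w":74}}}
Size at path /kh: 6

Answer: 6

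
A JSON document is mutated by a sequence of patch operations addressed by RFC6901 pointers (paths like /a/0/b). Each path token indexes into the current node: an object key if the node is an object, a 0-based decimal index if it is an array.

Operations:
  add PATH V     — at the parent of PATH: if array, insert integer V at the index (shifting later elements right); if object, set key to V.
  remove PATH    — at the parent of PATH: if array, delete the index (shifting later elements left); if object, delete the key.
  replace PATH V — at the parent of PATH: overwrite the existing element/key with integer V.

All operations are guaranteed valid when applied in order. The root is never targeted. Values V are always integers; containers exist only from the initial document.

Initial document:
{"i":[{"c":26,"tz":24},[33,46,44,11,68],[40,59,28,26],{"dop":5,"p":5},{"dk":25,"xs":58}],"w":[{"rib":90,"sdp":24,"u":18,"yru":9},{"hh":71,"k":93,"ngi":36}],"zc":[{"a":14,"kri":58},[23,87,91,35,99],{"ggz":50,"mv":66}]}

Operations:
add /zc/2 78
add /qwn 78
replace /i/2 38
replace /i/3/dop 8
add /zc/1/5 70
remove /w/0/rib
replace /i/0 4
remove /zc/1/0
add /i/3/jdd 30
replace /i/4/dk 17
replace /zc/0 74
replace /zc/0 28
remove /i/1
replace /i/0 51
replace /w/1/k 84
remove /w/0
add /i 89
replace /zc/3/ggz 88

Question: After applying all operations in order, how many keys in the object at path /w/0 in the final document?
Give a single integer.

Answer: 3

Derivation:
After op 1 (add /zc/2 78): {"i":[{"c":26,"tz":24},[33,46,44,11,68],[40,59,28,26],{"dop":5,"p":5},{"dk":25,"xs":58}],"w":[{"rib":90,"sdp":24,"u":18,"yru":9},{"hh":71,"k":93,"ngi":36}],"zc":[{"a":14,"kri":58},[23,87,91,35,99],78,{"ggz":50,"mv":66}]}
After op 2 (add /qwn 78): {"i":[{"c":26,"tz":24},[33,46,44,11,68],[40,59,28,26],{"dop":5,"p":5},{"dk":25,"xs":58}],"qwn":78,"w":[{"rib":90,"sdp":24,"u":18,"yru":9},{"hh":71,"k":93,"ngi":36}],"zc":[{"a":14,"kri":58},[23,87,91,35,99],78,{"ggz":50,"mv":66}]}
After op 3 (replace /i/2 38): {"i":[{"c":26,"tz":24},[33,46,44,11,68],38,{"dop":5,"p":5},{"dk":25,"xs":58}],"qwn":78,"w":[{"rib":90,"sdp":24,"u":18,"yru":9},{"hh":71,"k":93,"ngi":36}],"zc":[{"a":14,"kri":58},[23,87,91,35,99],78,{"ggz":50,"mv":66}]}
After op 4 (replace /i/3/dop 8): {"i":[{"c":26,"tz":24},[33,46,44,11,68],38,{"dop":8,"p":5},{"dk":25,"xs":58}],"qwn":78,"w":[{"rib":90,"sdp":24,"u":18,"yru":9},{"hh":71,"k":93,"ngi":36}],"zc":[{"a":14,"kri":58},[23,87,91,35,99],78,{"ggz":50,"mv":66}]}
After op 5 (add /zc/1/5 70): {"i":[{"c":26,"tz":24},[33,46,44,11,68],38,{"dop":8,"p":5},{"dk":25,"xs":58}],"qwn":78,"w":[{"rib":90,"sdp":24,"u":18,"yru":9},{"hh":71,"k":93,"ngi":36}],"zc":[{"a":14,"kri":58},[23,87,91,35,99,70],78,{"ggz":50,"mv":66}]}
After op 6 (remove /w/0/rib): {"i":[{"c":26,"tz":24},[33,46,44,11,68],38,{"dop":8,"p":5},{"dk":25,"xs":58}],"qwn":78,"w":[{"sdp":24,"u":18,"yru":9},{"hh":71,"k":93,"ngi":36}],"zc":[{"a":14,"kri":58},[23,87,91,35,99,70],78,{"ggz":50,"mv":66}]}
After op 7 (replace /i/0 4): {"i":[4,[33,46,44,11,68],38,{"dop":8,"p":5},{"dk":25,"xs":58}],"qwn":78,"w":[{"sdp":24,"u":18,"yru":9},{"hh":71,"k":93,"ngi":36}],"zc":[{"a":14,"kri":58},[23,87,91,35,99,70],78,{"ggz":50,"mv":66}]}
After op 8 (remove /zc/1/0): {"i":[4,[33,46,44,11,68],38,{"dop":8,"p":5},{"dk":25,"xs":58}],"qwn":78,"w":[{"sdp":24,"u":18,"yru":9},{"hh":71,"k":93,"ngi":36}],"zc":[{"a":14,"kri":58},[87,91,35,99,70],78,{"ggz":50,"mv":66}]}
After op 9 (add /i/3/jdd 30): {"i":[4,[33,46,44,11,68],38,{"dop":8,"jdd":30,"p":5},{"dk":25,"xs":58}],"qwn":78,"w":[{"sdp":24,"u":18,"yru":9},{"hh":71,"k":93,"ngi":36}],"zc":[{"a":14,"kri":58},[87,91,35,99,70],78,{"ggz":50,"mv":66}]}
After op 10 (replace /i/4/dk 17): {"i":[4,[33,46,44,11,68],38,{"dop":8,"jdd":30,"p":5},{"dk":17,"xs":58}],"qwn":78,"w":[{"sdp":24,"u":18,"yru":9},{"hh":71,"k":93,"ngi":36}],"zc":[{"a":14,"kri":58},[87,91,35,99,70],78,{"ggz":50,"mv":66}]}
After op 11 (replace /zc/0 74): {"i":[4,[33,46,44,11,68],38,{"dop":8,"jdd":30,"p":5},{"dk":17,"xs":58}],"qwn":78,"w":[{"sdp":24,"u":18,"yru":9},{"hh":71,"k":93,"ngi":36}],"zc":[74,[87,91,35,99,70],78,{"ggz":50,"mv":66}]}
After op 12 (replace /zc/0 28): {"i":[4,[33,46,44,11,68],38,{"dop":8,"jdd":30,"p":5},{"dk":17,"xs":58}],"qwn":78,"w":[{"sdp":24,"u":18,"yru":9},{"hh":71,"k":93,"ngi":36}],"zc":[28,[87,91,35,99,70],78,{"ggz":50,"mv":66}]}
After op 13 (remove /i/1): {"i":[4,38,{"dop":8,"jdd":30,"p":5},{"dk":17,"xs":58}],"qwn":78,"w":[{"sdp":24,"u":18,"yru":9},{"hh":71,"k":93,"ngi":36}],"zc":[28,[87,91,35,99,70],78,{"ggz":50,"mv":66}]}
After op 14 (replace /i/0 51): {"i":[51,38,{"dop":8,"jdd":30,"p":5},{"dk":17,"xs":58}],"qwn":78,"w":[{"sdp":24,"u":18,"yru":9},{"hh":71,"k":93,"ngi":36}],"zc":[28,[87,91,35,99,70],78,{"ggz":50,"mv":66}]}
After op 15 (replace /w/1/k 84): {"i":[51,38,{"dop":8,"jdd":30,"p":5},{"dk":17,"xs":58}],"qwn":78,"w":[{"sdp":24,"u":18,"yru":9},{"hh":71,"k":84,"ngi":36}],"zc":[28,[87,91,35,99,70],78,{"ggz":50,"mv":66}]}
After op 16 (remove /w/0): {"i":[51,38,{"dop":8,"jdd":30,"p":5},{"dk":17,"xs":58}],"qwn":78,"w":[{"hh":71,"k":84,"ngi":36}],"zc":[28,[87,91,35,99,70],78,{"ggz":50,"mv":66}]}
After op 17 (add /i 89): {"i":89,"qwn":78,"w":[{"hh":71,"k":84,"ngi":36}],"zc":[28,[87,91,35,99,70],78,{"ggz":50,"mv":66}]}
After op 18 (replace /zc/3/ggz 88): {"i":89,"qwn":78,"w":[{"hh":71,"k":84,"ngi":36}],"zc":[28,[87,91,35,99,70],78,{"ggz":88,"mv":66}]}
Size at path /w/0: 3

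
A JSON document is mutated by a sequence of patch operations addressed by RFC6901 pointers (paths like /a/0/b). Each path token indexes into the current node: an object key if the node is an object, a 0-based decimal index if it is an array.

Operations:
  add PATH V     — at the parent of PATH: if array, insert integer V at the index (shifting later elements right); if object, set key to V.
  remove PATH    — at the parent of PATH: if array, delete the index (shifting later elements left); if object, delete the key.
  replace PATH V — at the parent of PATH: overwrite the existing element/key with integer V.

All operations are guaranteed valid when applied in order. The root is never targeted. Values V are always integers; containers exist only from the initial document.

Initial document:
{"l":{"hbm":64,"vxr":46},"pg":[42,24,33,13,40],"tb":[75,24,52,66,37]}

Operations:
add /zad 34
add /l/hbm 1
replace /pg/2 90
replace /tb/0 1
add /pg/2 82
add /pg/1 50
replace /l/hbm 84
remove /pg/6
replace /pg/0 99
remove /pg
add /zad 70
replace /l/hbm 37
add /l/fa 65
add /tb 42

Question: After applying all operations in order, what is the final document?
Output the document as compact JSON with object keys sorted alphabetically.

After op 1 (add /zad 34): {"l":{"hbm":64,"vxr":46},"pg":[42,24,33,13,40],"tb":[75,24,52,66,37],"zad":34}
After op 2 (add /l/hbm 1): {"l":{"hbm":1,"vxr":46},"pg":[42,24,33,13,40],"tb":[75,24,52,66,37],"zad":34}
After op 3 (replace /pg/2 90): {"l":{"hbm":1,"vxr":46},"pg":[42,24,90,13,40],"tb":[75,24,52,66,37],"zad":34}
After op 4 (replace /tb/0 1): {"l":{"hbm":1,"vxr":46},"pg":[42,24,90,13,40],"tb":[1,24,52,66,37],"zad":34}
After op 5 (add /pg/2 82): {"l":{"hbm":1,"vxr":46},"pg":[42,24,82,90,13,40],"tb":[1,24,52,66,37],"zad":34}
After op 6 (add /pg/1 50): {"l":{"hbm":1,"vxr":46},"pg":[42,50,24,82,90,13,40],"tb":[1,24,52,66,37],"zad":34}
After op 7 (replace /l/hbm 84): {"l":{"hbm":84,"vxr":46},"pg":[42,50,24,82,90,13,40],"tb":[1,24,52,66,37],"zad":34}
After op 8 (remove /pg/6): {"l":{"hbm":84,"vxr":46},"pg":[42,50,24,82,90,13],"tb":[1,24,52,66,37],"zad":34}
After op 9 (replace /pg/0 99): {"l":{"hbm":84,"vxr":46},"pg":[99,50,24,82,90,13],"tb":[1,24,52,66,37],"zad":34}
After op 10 (remove /pg): {"l":{"hbm":84,"vxr":46},"tb":[1,24,52,66,37],"zad":34}
After op 11 (add /zad 70): {"l":{"hbm":84,"vxr":46},"tb":[1,24,52,66,37],"zad":70}
After op 12 (replace /l/hbm 37): {"l":{"hbm":37,"vxr":46},"tb":[1,24,52,66,37],"zad":70}
After op 13 (add /l/fa 65): {"l":{"fa":65,"hbm":37,"vxr":46},"tb":[1,24,52,66,37],"zad":70}
After op 14 (add /tb 42): {"l":{"fa":65,"hbm":37,"vxr":46},"tb":42,"zad":70}

Answer: {"l":{"fa":65,"hbm":37,"vxr":46},"tb":42,"zad":70}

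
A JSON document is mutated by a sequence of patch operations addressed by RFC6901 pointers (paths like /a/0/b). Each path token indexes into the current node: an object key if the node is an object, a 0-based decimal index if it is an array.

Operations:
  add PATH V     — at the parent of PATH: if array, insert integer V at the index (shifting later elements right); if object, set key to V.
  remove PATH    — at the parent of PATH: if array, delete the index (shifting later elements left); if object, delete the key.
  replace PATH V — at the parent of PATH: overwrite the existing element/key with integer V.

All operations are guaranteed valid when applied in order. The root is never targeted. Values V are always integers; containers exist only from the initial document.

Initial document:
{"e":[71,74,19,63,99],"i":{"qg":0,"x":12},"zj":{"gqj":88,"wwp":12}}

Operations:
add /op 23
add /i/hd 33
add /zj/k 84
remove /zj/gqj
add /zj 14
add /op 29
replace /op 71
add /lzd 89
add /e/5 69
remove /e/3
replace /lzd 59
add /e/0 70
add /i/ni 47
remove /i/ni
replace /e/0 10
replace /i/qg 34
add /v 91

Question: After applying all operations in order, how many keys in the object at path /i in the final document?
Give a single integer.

Answer: 3

Derivation:
After op 1 (add /op 23): {"e":[71,74,19,63,99],"i":{"qg":0,"x":12},"op":23,"zj":{"gqj":88,"wwp":12}}
After op 2 (add /i/hd 33): {"e":[71,74,19,63,99],"i":{"hd":33,"qg":0,"x":12},"op":23,"zj":{"gqj":88,"wwp":12}}
After op 3 (add /zj/k 84): {"e":[71,74,19,63,99],"i":{"hd":33,"qg":0,"x":12},"op":23,"zj":{"gqj":88,"k":84,"wwp":12}}
After op 4 (remove /zj/gqj): {"e":[71,74,19,63,99],"i":{"hd":33,"qg":0,"x":12},"op":23,"zj":{"k":84,"wwp":12}}
After op 5 (add /zj 14): {"e":[71,74,19,63,99],"i":{"hd":33,"qg":0,"x":12},"op":23,"zj":14}
After op 6 (add /op 29): {"e":[71,74,19,63,99],"i":{"hd":33,"qg":0,"x":12},"op":29,"zj":14}
After op 7 (replace /op 71): {"e":[71,74,19,63,99],"i":{"hd":33,"qg":0,"x":12},"op":71,"zj":14}
After op 8 (add /lzd 89): {"e":[71,74,19,63,99],"i":{"hd":33,"qg":0,"x":12},"lzd":89,"op":71,"zj":14}
After op 9 (add /e/5 69): {"e":[71,74,19,63,99,69],"i":{"hd":33,"qg":0,"x":12},"lzd":89,"op":71,"zj":14}
After op 10 (remove /e/3): {"e":[71,74,19,99,69],"i":{"hd":33,"qg":0,"x":12},"lzd":89,"op":71,"zj":14}
After op 11 (replace /lzd 59): {"e":[71,74,19,99,69],"i":{"hd":33,"qg":0,"x":12},"lzd":59,"op":71,"zj":14}
After op 12 (add /e/0 70): {"e":[70,71,74,19,99,69],"i":{"hd":33,"qg":0,"x":12},"lzd":59,"op":71,"zj":14}
After op 13 (add /i/ni 47): {"e":[70,71,74,19,99,69],"i":{"hd":33,"ni":47,"qg":0,"x":12},"lzd":59,"op":71,"zj":14}
After op 14 (remove /i/ni): {"e":[70,71,74,19,99,69],"i":{"hd":33,"qg":0,"x":12},"lzd":59,"op":71,"zj":14}
After op 15 (replace /e/0 10): {"e":[10,71,74,19,99,69],"i":{"hd":33,"qg":0,"x":12},"lzd":59,"op":71,"zj":14}
After op 16 (replace /i/qg 34): {"e":[10,71,74,19,99,69],"i":{"hd":33,"qg":34,"x":12},"lzd":59,"op":71,"zj":14}
After op 17 (add /v 91): {"e":[10,71,74,19,99,69],"i":{"hd":33,"qg":34,"x":12},"lzd":59,"op":71,"v":91,"zj":14}
Size at path /i: 3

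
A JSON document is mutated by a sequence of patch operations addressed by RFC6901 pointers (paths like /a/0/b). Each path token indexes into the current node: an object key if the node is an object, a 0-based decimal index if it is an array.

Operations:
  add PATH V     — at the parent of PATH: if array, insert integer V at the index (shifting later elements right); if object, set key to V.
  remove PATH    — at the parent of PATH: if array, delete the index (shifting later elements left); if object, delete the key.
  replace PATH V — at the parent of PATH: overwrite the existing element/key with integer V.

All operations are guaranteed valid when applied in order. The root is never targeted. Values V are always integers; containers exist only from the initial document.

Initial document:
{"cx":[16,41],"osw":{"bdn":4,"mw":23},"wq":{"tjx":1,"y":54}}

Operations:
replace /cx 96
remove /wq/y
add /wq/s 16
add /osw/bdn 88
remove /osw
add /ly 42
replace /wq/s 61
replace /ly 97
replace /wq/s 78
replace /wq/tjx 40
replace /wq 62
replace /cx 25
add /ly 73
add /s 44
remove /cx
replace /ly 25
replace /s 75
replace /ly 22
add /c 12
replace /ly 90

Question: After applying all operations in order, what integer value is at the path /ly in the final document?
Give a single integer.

Answer: 90

Derivation:
After op 1 (replace /cx 96): {"cx":96,"osw":{"bdn":4,"mw":23},"wq":{"tjx":1,"y":54}}
After op 2 (remove /wq/y): {"cx":96,"osw":{"bdn":4,"mw":23},"wq":{"tjx":1}}
After op 3 (add /wq/s 16): {"cx":96,"osw":{"bdn":4,"mw":23},"wq":{"s":16,"tjx":1}}
After op 4 (add /osw/bdn 88): {"cx":96,"osw":{"bdn":88,"mw":23},"wq":{"s":16,"tjx":1}}
After op 5 (remove /osw): {"cx":96,"wq":{"s":16,"tjx":1}}
After op 6 (add /ly 42): {"cx":96,"ly":42,"wq":{"s":16,"tjx":1}}
After op 7 (replace /wq/s 61): {"cx":96,"ly":42,"wq":{"s":61,"tjx":1}}
After op 8 (replace /ly 97): {"cx":96,"ly":97,"wq":{"s":61,"tjx":1}}
After op 9 (replace /wq/s 78): {"cx":96,"ly":97,"wq":{"s":78,"tjx":1}}
After op 10 (replace /wq/tjx 40): {"cx":96,"ly":97,"wq":{"s":78,"tjx":40}}
After op 11 (replace /wq 62): {"cx":96,"ly":97,"wq":62}
After op 12 (replace /cx 25): {"cx":25,"ly":97,"wq":62}
After op 13 (add /ly 73): {"cx":25,"ly":73,"wq":62}
After op 14 (add /s 44): {"cx":25,"ly":73,"s":44,"wq":62}
After op 15 (remove /cx): {"ly":73,"s":44,"wq":62}
After op 16 (replace /ly 25): {"ly":25,"s":44,"wq":62}
After op 17 (replace /s 75): {"ly":25,"s":75,"wq":62}
After op 18 (replace /ly 22): {"ly":22,"s":75,"wq":62}
After op 19 (add /c 12): {"c":12,"ly":22,"s":75,"wq":62}
After op 20 (replace /ly 90): {"c":12,"ly":90,"s":75,"wq":62}
Value at /ly: 90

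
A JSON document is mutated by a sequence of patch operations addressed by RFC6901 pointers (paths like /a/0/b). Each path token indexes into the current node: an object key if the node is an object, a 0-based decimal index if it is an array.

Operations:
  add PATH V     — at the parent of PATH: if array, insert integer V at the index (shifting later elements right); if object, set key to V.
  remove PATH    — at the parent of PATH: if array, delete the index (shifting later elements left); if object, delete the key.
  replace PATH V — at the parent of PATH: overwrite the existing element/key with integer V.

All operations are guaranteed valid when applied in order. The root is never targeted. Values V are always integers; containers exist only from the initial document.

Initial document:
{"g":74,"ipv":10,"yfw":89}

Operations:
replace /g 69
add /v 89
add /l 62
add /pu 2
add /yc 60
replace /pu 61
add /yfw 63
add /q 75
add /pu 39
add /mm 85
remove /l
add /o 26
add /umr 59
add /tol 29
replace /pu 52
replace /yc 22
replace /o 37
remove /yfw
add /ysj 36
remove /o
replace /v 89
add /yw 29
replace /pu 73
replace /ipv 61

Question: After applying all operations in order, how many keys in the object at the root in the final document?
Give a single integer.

Answer: 11

Derivation:
After op 1 (replace /g 69): {"g":69,"ipv":10,"yfw":89}
After op 2 (add /v 89): {"g":69,"ipv":10,"v":89,"yfw":89}
After op 3 (add /l 62): {"g":69,"ipv":10,"l":62,"v":89,"yfw":89}
After op 4 (add /pu 2): {"g":69,"ipv":10,"l":62,"pu":2,"v":89,"yfw":89}
After op 5 (add /yc 60): {"g":69,"ipv":10,"l":62,"pu":2,"v":89,"yc":60,"yfw":89}
After op 6 (replace /pu 61): {"g":69,"ipv":10,"l":62,"pu":61,"v":89,"yc":60,"yfw":89}
After op 7 (add /yfw 63): {"g":69,"ipv":10,"l":62,"pu":61,"v":89,"yc":60,"yfw":63}
After op 8 (add /q 75): {"g":69,"ipv":10,"l":62,"pu":61,"q":75,"v":89,"yc":60,"yfw":63}
After op 9 (add /pu 39): {"g":69,"ipv":10,"l":62,"pu":39,"q":75,"v":89,"yc":60,"yfw":63}
After op 10 (add /mm 85): {"g":69,"ipv":10,"l":62,"mm":85,"pu":39,"q":75,"v":89,"yc":60,"yfw":63}
After op 11 (remove /l): {"g":69,"ipv":10,"mm":85,"pu":39,"q":75,"v":89,"yc":60,"yfw":63}
After op 12 (add /o 26): {"g":69,"ipv":10,"mm":85,"o":26,"pu":39,"q":75,"v":89,"yc":60,"yfw":63}
After op 13 (add /umr 59): {"g":69,"ipv":10,"mm":85,"o":26,"pu":39,"q":75,"umr":59,"v":89,"yc":60,"yfw":63}
After op 14 (add /tol 29): {"g":69,"ipv":10,"mm":85,"o":26,"pu":39,"q":75,"tol":29,"umr":59,"v":89,"yc":60,"yfw":63}
After op 15 (replace /pu 52): {"g":69,"ipv":10,"mm":85,"o":26,"pu":52,"q":75,"tol":29,"umr":59,"v":89,"yc":60,"yfw":63}
After op 16 (replace /yc 22): {"g":69,"ipv":10,"mm":85,"o":26,"pu":52,"q":75,"tol":29,"umr":59,"v":89,"yc":22,"yfw":63}
After op 17 (replace /o 37): {"g":69,"ipv":10,"mm":85,"o":37,"pu":52,"q":75,"tol":29,"umr":59,"v":89,"yc":22,"yfw":63}
After op 18 (remove /yfw): {"g":69,"ipv":10,"mm":85,"o":37,"pu":52,"q":75,"tol":29,"umr":59,"v":89,"yc":22}
After op 19 (add /ysj 36): {"g":69,"ipv":10,"mm":85,"o":37,"pu":52,"q":75,"tol":29,"umr":59,"v":89,"yc":22,"ysj":36}
After op 20 (remove /o): {"g":69,"ipv":10,"mm":85,"pu":52,"q":75,"tol":29,"umr":59,"v":89,"yc":22,"ysj":36}
After op 21 (replace /v 89): {"g":69,"ipv":10,"mm":85,"pu":52,"q":75,"tol":29,"umr":59,"v":89,"yc":22,"ysj":36}
After op 22 (add /yw 29): {"g":69,"ipv":10,"mm":85,"pu":52,"q":75,"tol":29,"umr":59,"v":89,"yc":22,"ysj":36,"yw":29}
After op 23 (replace /pu 73): {"g":69,"ipv":10,"mm":85,"pu":73,"q":75,"tol":29,"umr":59,"v":89,"yc":22,"ysj":36,"yw":29}
After op 24 (replace /ipv 61): {"g":69,"ipv":61,"mm":85,"pu":73,"q":75,"tol":29,"umr":59,"v":89,"yc":22,"ysj":36,"yw":29}
Size at the root: 11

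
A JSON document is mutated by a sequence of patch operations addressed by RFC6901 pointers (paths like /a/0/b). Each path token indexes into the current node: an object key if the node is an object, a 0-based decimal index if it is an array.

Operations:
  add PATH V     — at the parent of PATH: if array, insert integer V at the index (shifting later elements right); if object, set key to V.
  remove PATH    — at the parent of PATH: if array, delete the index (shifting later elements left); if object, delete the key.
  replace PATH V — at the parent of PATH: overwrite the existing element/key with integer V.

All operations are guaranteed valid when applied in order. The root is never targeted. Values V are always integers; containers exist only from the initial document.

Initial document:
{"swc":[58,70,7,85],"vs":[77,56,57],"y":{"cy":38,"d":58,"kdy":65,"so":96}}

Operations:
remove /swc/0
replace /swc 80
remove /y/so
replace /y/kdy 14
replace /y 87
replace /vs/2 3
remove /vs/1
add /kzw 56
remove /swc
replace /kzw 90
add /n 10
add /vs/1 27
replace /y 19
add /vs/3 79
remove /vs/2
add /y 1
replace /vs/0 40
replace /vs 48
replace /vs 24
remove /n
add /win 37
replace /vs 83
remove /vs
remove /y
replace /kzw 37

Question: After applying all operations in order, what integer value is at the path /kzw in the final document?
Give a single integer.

Answer: 37

Derivation:
After op 1 (remove /swc/0): {"swc":[70,7,85],"vs":[77,56,57],"y":{"cy":38,"d":58,"kdy":65,"so":96}}
After op 2 (replace /swc 80): {"swc":80,"vs":[77,56,57],"y":{"cy":38,"d":58,"kdy":65,"so":96}}
After op 3 (remove /y/so): {"swc":80,"vs":[77,56,57],"y":{"cy":38,"d":58,"kdy":65}}
After op 4 (replace /y/kdy 14): {"swc":80,"vs":[77,56,57],"y":{"cy":38,"d":58,"kdy":14}}
After op 5 (replace /y 87): {"swc":80,"vs":[77,56,57],"y":87}
After op 6 (replace /vs/2 3): {"swc":80,"vs":[77,56,3],"y":87}
After op 7 (remove /vs/1): {"swc":80,"vs":[77,3],"y":87}
After op 8 (add /kzw 56): {"kzw":56,"swc":80,"vs":[77,3],"y":87}
After op 9 (remove /swc): {"kzw":56,"vs":[77,3],"y":87}
After op 10 (replace /kzw 90): {"kzw":90,"vs":[77,3],"y":87}
After op 11 (add /n 10): {"kzw":90,"n":10,"vs":[77,3],"y":87}
After op 12 (add /vs/1 27): {"kzw":90,"n":10,"vs":[77,27,3],"y":87}
After op 13 (replace /y 19): {"kzw":90,"n":10,"vs":[77,27,3],"y":19}
After op 14 (add /vs/3 79): {"kzw":90,"n":10,"vs":[77,27,3,79],"y":19}
After op 15 (remove /vs/2): {"kzw":90,"n":10,"vs":[77,27,79],"y":19}
After op 16 (add /y 1): {"kzw":90,"n":10,"vs":[77,27,79],"y":1}
After op 17 (replace /vs/0 40): {"kzw":90,"n":10,"vs":[40,27,79],"y":1}
After op 18 (replace /vs 48): {"kzw":90,"n":10,"vs":48,"y":1}
After op 19 (replace /vs 24): {"kzw":90,"n":10,"vs":24,"y":1}
After op 20 (remove /n): {"kzw":90,"vs":24,"y":1}
After op 21 (add /win 37): {"kzw":90,"vs":24,"win":37,"y":1}
After op 22 (replace /vs 83): {"kzw":90,"vs":83,"win":37,"y":1}
After op 23 (remove /vs): {"kzw":90,"win":37,"y":1}
After op 24 (remove /y): {"kzw":90,"win":37}
After op 25 (replace /kzw 37): {"kzw":37,"win":37}
Value at /kzw: 37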